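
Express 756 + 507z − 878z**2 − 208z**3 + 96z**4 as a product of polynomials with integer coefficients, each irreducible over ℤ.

By the rational root theorem, z = −3/4 is a root, so (4z + 3) divides it; the quotient is 24z**3 − 70z**2 − 167z + 252.
Continuing, z = 7/6 is a root, so (6z − 7) divides it; the quotient is 4z**2 − 7z − 36.
The remaining quadratic factors as (4z + 9)(z − 4).

(4z + 3)(4z + 9)(6z − 7)(z − 4)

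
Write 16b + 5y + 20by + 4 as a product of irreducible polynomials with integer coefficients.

(4b + 1)(5y + 4)

Group as (20by + 16b) + (5y + 4) = 4b(5y + 4) + (5y + 4).
Both groups share the factor (5y + 4).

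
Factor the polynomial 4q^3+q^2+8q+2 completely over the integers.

(4q+1)(q^2+2)

Group as (4q^3+8q) + (q^2+2) = 4q(q^2+2) + (q^2+2).
Both groups share the factor (q^2+2).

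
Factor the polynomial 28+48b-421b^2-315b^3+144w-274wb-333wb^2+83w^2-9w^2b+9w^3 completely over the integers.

(w-7b+2)(w+5b+7)(9w+9b+2)

Group: w(9w^2+54wb+65w+45b^2+73b+14) + (-7b+2)(9w^2+54wb+65w+45b^2+73b+14); both groups contain (9w^2+54wb+65w+45b^2+73b+14), so (w-7b+2) is a factor with cofactor 9w^2+54wb+65w+45b^2+73b+14.
The cofactor groups again: 9w^2+54wb+65w+45b^2+73b+14 = 9w(w+5b+7) + (9b+2)(w+5b+7); both groups contain (w+5b+7), giving (9w+9b+2)(w+5b+7).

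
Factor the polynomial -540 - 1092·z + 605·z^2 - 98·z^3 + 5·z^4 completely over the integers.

Among the possible rational roots, z = -2/5 is a root, giving the factor (5·z + 2) and quotient z^3 - 20·z^2 + 129·z - 270.
Next, z = 9 is a root, giving the factor (z - 9) and quotient z^2 - 11·z + 30.
The remaining quadratic factors as (z - 6)(z - 5).

(5·z + 2)·(z - 5)·(z - 6)·(z - 9)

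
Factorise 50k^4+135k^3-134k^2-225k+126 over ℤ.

(2k-1)(5k+7)(5k-6)(k+3)

By the rational root theorem, k = -3 is a root, so (k+3) divides it; the quotient is 50k^3-15k^2-89k+42.
Then k = 6/5 is a root, giving the factor (5k-6) and quotient 10k^2+9k-7.
The remaining quadratic factors as (5k+7)(2k-1).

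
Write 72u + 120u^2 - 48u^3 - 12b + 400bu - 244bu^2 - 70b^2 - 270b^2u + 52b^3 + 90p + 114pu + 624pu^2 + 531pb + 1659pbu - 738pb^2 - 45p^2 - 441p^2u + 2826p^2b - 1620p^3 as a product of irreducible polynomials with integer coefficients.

Group: 15p(-108p^2 + 174pb + 57pu - 3p - 26b^2 - 21bu + 35b - 4u^2 + 10u + 6) + (-2b + 12u)(-108p^2 + 174pb + 57pu - 3p - 26b^2 - 21bu + 35b - 4u^2 + 10u + 6); both groups contain (-108p^2 + 174pb + 57pu - 3p - 26b^2 - 21bu + 35b - 4u^2 + 10u + 6), so (15p - 2b + 12u) is a factor with cofactor -108p^2 + 174pb + 57pu - 3p - 26b^2 - 21bu + 35b - 4u^2 + 10u + 6.
The cofactor groups again: -108p^2 + 174pb + 57pu - 3p - 26b^2 - 21bu + 35b - 4u^2 + 10u + 6 = -12p(9p - 13b - 4u - 2) + (2b + u - 3)(9p - 13b - 4u - 2); both groups contain (9p - 13b - 4u - 2), giving -(12p - 2b - u + 3)(9p - 13b - 4u - 2).

-(9p - 13b - 4u - 2)(12p - 2b - u + 3)(15p - 2b + 12u)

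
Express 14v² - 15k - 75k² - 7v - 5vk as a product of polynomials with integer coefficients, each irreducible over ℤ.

(2v - 5k - 1)(7v + 15k)

Group: 2v(7v + 15k) + (-5k - 1)(7v + 15k); both groups contain (7v + 15k).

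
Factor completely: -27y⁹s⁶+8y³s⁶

-s⁶y³(3y²-2)(9y⁴+6y²+4)

Factor out y³s⁶ first: what remains is -27y⁶+8.
Recognize a difference of cubes with the parts 2 and 3y².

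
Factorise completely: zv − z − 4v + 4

(v − 1)(z − 4)

Group as (zv − z) + (−4v + 4) = z(v − 1) − 4(v − 1).
Both groups share the factor (v − 1).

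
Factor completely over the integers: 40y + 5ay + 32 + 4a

Group as (5ay + 4a) + (40y + 32) = a(5y + 4) + 8(5y + 4).
Both groups share the factor (5y + 4).

(5y + 4)(a + 8)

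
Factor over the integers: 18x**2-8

2(3x+2)(3x-2)

Factor out 2, leaving 9x**2-4, which is a difference of two squares.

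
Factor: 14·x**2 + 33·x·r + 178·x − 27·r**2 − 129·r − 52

Group: 14·x·(x + 3·r + 13) + (−9·r − 4)·(x + 3·r + 13); both groups contain (x + 3·r + 13).

(14·x − 9·r − 4)·(x + 3·r + 13)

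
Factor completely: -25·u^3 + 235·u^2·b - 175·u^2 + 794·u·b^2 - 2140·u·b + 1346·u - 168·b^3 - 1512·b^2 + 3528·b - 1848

Group: 5·u·(-5·u^2 + 46·u·b - 46·u + 168·b^2 - 336·b + 168) + (-b - 11)·(-5·u^2 + 46·u·b - 46·u + 168·b^2 - 336·b + 168); both groups contain (-5·u^2 + 46·u·b - 46·u + 168·b^2 - 336·b + 168), so (5·u - b - 11) is a factor with cofactor -5·u^2 + 46·u·b - 46·u + 168·b^2 - 336·b + 168.
The cofactor groups again: -5·u^2 + 46·u·b - 46·u + 168·b^2 - 336·b + 168 = -5·u·(u - 12·b + 12) + (-14·b + 14)·(u - 12·b + 12); both groups contain (u - 12·b + 12), giving -(5·u + 14·b - 14)·(u - 12·b + 12).

-(u - 12·b + 12)·(5·u - b - 11)·(5·u + 14·b - 14)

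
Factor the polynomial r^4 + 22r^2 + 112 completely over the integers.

Substitute u = r^2 to get a quadratic in u, then factor.
r^2 + 14 is irreducible over ℤ (always positive, so no real roots).
r^2 + 8 is irreducible over ℤ (always positive, so no real roots).

(r^2 + 14)(r^2 + 8)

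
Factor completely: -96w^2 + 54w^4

Every term has a factor of 6w^2. Then 9w^2 - 16 = (3w)² − (4)².

6w^2(3w + 4)(3w - 4)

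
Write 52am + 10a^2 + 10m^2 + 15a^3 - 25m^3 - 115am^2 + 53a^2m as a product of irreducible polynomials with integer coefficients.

(3a - 5m + 2)(5a + m)(a + 5m)

Group: a(15a^2 - 22am + 10a - 5m^2 + 2m) + 5m(15a^2 - 22am + 10a - 5m^2 + 2m); both groups contain (15a^2 - 22am + 10a - 5m^2 + 2m), so (a + 5m) is a factor with cofactor 15a^2 - 22am + 10a - 5m^2 + 2m.
The cofactor groups again: 15a^2 - 22am + 10a - 5m^2 + 2m = 3a(5a + m) + (-5m + 2)(5a + m); both groups contain (5a + m), giving (3a - 5m + 2)(5a + m).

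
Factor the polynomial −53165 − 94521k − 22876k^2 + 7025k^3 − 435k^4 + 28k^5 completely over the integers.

(4k + 7)(7k + 5)(k − 7)(k^2 − 11k + 217)

Trying the rational-root candidates, k = 7 is a root, so (k − 7) divides it; the quotient is 28k^4 − 239k^3 + 5352k^2 + 14588k + 7595.
Next, k = −5/7 is a root, so (7k + 5) is a factor; dividing leaves 4k^3 − 37k^2 + 791k + 1519.
Next, k = −7/4 is a root, so (4k + 7) is a factor; dividing leaves k^2 − 11k + 217.
The quadratic k^2 − 11k + 217 has discriminant −747 < 0 and is irreducible over ℤ.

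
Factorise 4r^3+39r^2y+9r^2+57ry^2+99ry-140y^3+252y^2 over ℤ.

(4r-5y+9)(r+4y)(r+7y)

Group: r(4r^2+11ry+9r-20y^2+36y) + 7y(4r^2+11ry+9r-20y^2+36y); both groups contain (4r^2+11ry+9r-20y^2+36y), so (r+7y) is a factor with cofactor 4r^2+11ry+9r-20y^2+36y.
The cofactor groups again: 4r^2+11ry+9r-20y^2+36y = 4r(r+4y) + (-5y+9)(r+4y); both groups contain (r+4y), giving (4r-5y+9)(r+4y).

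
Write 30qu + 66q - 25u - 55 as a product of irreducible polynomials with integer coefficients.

(5u + 11)(6q - 5)

Group as (30qu + 66q) + (-25u - 55) = 6q(5u + 11) - 5(5u + 11).
Both groups share the factor (5u + 11).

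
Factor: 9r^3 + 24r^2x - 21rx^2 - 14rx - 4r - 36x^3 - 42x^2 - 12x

Group: 3r(3r^2 + 12rx + 2r + 9x^2 + 6x) + (-4x - 2)(3r^2 + 12rx + 2r + 9x^2 + 6x); both groups contain (3r^2 + 12rx + 2r + 9x^2 + 6x), so (3r - 4x - 2) is a factor with cofactor 3r^2 + 12rx + 2r + 9x^2 + 6x.
The cofactor groups again: 3r^2 + 12rx + 2r + 9x^2 + 6x = r(3r + 3x + 2) + 3x(3r + 3x + 2); both groups contain (3r + 3x + 2), giving (r + 3x)(3r + 3x + 2).

(3r + 3x + 2)(3r - 4x - 2)(r + 3x)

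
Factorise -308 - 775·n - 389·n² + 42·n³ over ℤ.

(6·n + 7)·(7·n + 4)·(n - 11)

By the rational root theorem, n = 11 is a root, giving the factor (n - 11) and quotient 42·n² + 73·n + 28.
The remaining quadratic factors as (6·n + 7)(7·n + 4).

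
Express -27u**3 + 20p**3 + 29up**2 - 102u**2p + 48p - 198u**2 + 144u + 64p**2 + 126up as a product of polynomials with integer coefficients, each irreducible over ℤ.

Group: 9u(-3u**2 - 13up - 24u - 4p**2 - 8p) + (-5p - 6)(-3u**2 - 13up - 24u - 4p**2 - 8p); both groups contain (-3u**2 - 13up - 24u - 4p**2 - 8p), so (9u - 5p - 6) is a factor with cofactor -3u**2 - 13up - 24u - 4p**2 - 8p.
The cofactor groups again: -3u**2 - 13up - 24u - 4p**2 - 8p = -u(3u + p) + (-4p - 8)(3u + p); both groups contain (3u + p), giving -(u + 4p + 8)(3u + p).

-(9u - 5p - 6)(u + 4p + 8)(3u + p)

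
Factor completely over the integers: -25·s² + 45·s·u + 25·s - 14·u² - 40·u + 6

Group: -5·s·(5·s - 7·u + 1) + (2·u + 6)·(5·s - 7·u + 1); both groups contain (5·s - 7·u + 1).

-(5·s - 2·u - 6)·(5·s - 7·u + 1)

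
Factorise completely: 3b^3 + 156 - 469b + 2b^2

Testing divisors of the constant over divisors of the leading coefficient, b = 1/3 is a root, giving the factor (3b - 1) and quotient b^2 + b - 156.
The remaining quadratic factors as (b + 13)(b - 12).

(3b - 1)(b + 13)(b - 12)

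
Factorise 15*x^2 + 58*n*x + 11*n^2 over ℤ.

(11*n + 3*x)*(n + 5*x)

Group: 11*n*(n + 5*x) + 3*x*(n + 5*x); both groups contain (n + 5*x).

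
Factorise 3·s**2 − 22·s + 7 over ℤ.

Need a pair with product 3·7 = 21 and sum −22: that's −21 and −1.
Split the middle term: 3·s**2 − 21·s − s + 7 = 3·s·(s − 7) − (s − 7).

(3·s − 1)·(s − 7)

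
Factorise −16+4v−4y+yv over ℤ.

(v−4)(y+4)

Group as (yv−4y) + (4v−16) = y(v−4) + 4(v−4).
Both groups share the factor (v−4).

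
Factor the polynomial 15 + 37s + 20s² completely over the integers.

(4s + 5)(5s + 3)

Need a pair with product 20·15 = 300 and sum 37: that's 12 and 25.
Split the middle term: 20s² + 12s + 25s + 15 = 4s(5s + 3) + 5(5s + 3).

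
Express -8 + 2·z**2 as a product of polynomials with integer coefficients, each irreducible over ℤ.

2·(z + 2)·(z - 2)

Factor out 2, leaving z**2 - 4, which is a difference of two squares.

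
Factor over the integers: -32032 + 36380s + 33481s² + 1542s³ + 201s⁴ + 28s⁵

Testing divisors of the constant over divisors of the leading coefficient, s = 4/7 is a root, giving the factor (7s - 4) and quotient 4s⁴ + 31s³ + 238s² + 4919s + 8008.
Then s = -11 is a root, giving the factor (s + 11) and quotient 4s³ - 13s² + 381s + 728.
Then s = -7/4 is a root, so (4s + 7) is a factor; dividing leaves s² - 5s + 104.
The quadratic s² - 5s + 104 has discriminant -391 < 0 and is irreducible over ℤ.

(4s + 7)(7s - 4)(s + 11)(s² - 5s + 104)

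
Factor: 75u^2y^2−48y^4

3y^2(5u+4y)(5u−4y)

Pull out the common factor 3y^2; 25u^2−16y^2 is a difference of squares.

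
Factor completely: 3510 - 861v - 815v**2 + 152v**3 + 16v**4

By the rational root theorem, v = 2 is a root, so (v - 2) divides it; the quotient is 16v**3 + 184v**2 - 447v - 1755.
Continuing, v = 15/4 is a root, so (4v - 15) divides it; the quotient is 4v**2 + 61v + 117.
The remaining quadratic factors as (v + 13)(4v + 9).

(4v + 9)(4v - 15)(v + 13)(v - 2)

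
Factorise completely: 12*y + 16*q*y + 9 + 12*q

Group as (16*q*y + 12*q) + (12*y + 9) = 4*q*(4*y + 3) + 3*(4*y + 3).
Both groups share the factor (4*y + 3).

(4*q + 3)*(4*y + 3)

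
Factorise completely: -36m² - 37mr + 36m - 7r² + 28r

Group: -4m(9m + 7r) + (-r + 4)(9m + 7r); both groups contain (9m + 7r).

-(4m + r - 4)(9m + 7r)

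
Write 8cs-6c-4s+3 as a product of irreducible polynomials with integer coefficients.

Group as (8cs-6c) + (-4s+3) = 2c(4s-3) - (4s-3).
Both groups share the factor (4s-3).

(2c-1)(4s-3)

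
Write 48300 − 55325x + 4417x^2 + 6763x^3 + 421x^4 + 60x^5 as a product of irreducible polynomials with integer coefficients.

(3x − 4)(4x + 15)(5x − 7)(x^2 + 6x + 115)

Among the possible rational roots, x = 7/5 is a root, giving the factor (5x − 7) and quotient 12x^4 + 101x^3 + 1494x^2 + 2975x − 6900.
Continuing, x = 4/3 is a root, so (3x − 4) divides it; the quotient is 4x^3 + 39x^2 + 550x + 1725.
Next, x = −15/4 is a root, giving the factor (4x + 15) and quotient x^2 + 6x + 115.
The quadratic x^2 + 6x + 115 has discriminant −424 < 0 and is irreducible over ℤ.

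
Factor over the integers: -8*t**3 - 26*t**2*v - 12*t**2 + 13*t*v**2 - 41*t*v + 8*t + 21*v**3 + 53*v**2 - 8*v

Group: 2*t*(-4*t**2 + t*v - 8*t + 3*v**2 + 8*v) + (7*v - 1)*(-4*t**2 + t*v - 8*t + 3*v**2 + 8*v); both groups contain (-4*t**2 + t*v - 8*t + 3*v**2 + 8*v), so (2*t + 7*v - 1) is a factor with cofactor -4*t**2 + t*v - 8*t + 3*v**2 + 8*v.
The cofactor groups again: -4*t**2 + t*v - 8*t + 3*v**2 + 8*v = -t*(4*t + 3*v + 8) + v*(4*t + 3*v + 8); both groups contain (4*t + 3*v + 8), giving -(t - v)*(4*t + 3*v + 8).

-(2*t + 7*v - 1)*(4*t + 3*v + 8)*(t - v)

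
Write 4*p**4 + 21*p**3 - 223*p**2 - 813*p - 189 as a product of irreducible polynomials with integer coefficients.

Testing divisors of the constant over divisors of the leading coefficient, p = -9 is a root, so (p + 9) is a factor; dividing leaves 4*p**3 - 15*p**2 - 88*p - 21.
Next, p = 7 is a root, giving the factor (p - 7) and quotient 4*p**2 + 13*p + 3.
The remaining quadratic factors as (4*p + 1)(p + 3).

(4*p + 1)*(p + 3)*(p + 9)*(p - 7)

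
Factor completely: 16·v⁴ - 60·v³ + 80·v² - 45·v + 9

By the rational root theorem, v = 1 is a root, giving the factor (v - 1) and quotient 16·v³ - 44·v² + 36·v - 9.
Continuing, v = 3/2 is a root, so (2·v - 3) divides it; the quotient is 8·v² - 10·v + 3.
The remaining quadratic factors as (2·v - 1)(4·v - 3).

(2·v - 1)·(2·v - 3)·(4·v - 3)·(v - 1)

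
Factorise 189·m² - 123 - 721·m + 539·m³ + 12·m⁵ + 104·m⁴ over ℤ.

By the rational root theorem, m = -1/6 is a root, so (6·m + 1) divides it; the quotient is 2·m⁴ + 17·m³ + 87·m² + 17·m - 123.
Continuing, m = -3/2 is a root, giving the factor (2·m + 3) and quotient m³ + 7·m² + 33·m - 41.
Continuing, m = 1 is a root, so (m - 1) divides it; the quotient is m² + 8·m + 41.
The quadratic m² + 8·m + 41 has discriminant -100 < 0 and is irreducible over ℤ.

(2·m + 3)·(6·m + 1)·(m - 1)·(m² + 8·m + 41)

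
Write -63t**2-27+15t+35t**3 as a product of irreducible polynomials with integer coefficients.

Group as (35t**3+15t) + (-63t**2-27) = 5t(7t**2+3) - 9(7t**2+3).
Both groups share the factor (7t**2+3).

(5t-9)(7t**2+3)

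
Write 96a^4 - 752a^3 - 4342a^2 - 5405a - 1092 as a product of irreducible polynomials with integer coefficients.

(4a + 1)(4a + 7)(6a + 13)(a - 12)

Testing divisors of the constant over divisors of the leading coefficient, a = -7/4 is a root, so (4a + 7) divides it; the quotient is 24a^3 - 230a^2 - 683a - 156.
Then a = -1/4 is a root, giving the factor (4a + 1) and quotient 6a^2 - 59a - 156.
The remaining quadratic factors as (6a + 13)(a - 12).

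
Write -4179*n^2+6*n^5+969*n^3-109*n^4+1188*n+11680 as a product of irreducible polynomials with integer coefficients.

(2*n-5)*(3*n+4)*(n-8)*(n^2-9*n+73)

Trying the rational-root candidates, n = -4/3 is a root, giving the factor (3*n+4) and quotient 2*n^4-39*n^3+375*n^2-1893*n+2920.
Then n = 8 is a root, so (n-8) divides it; the quotient is 2*n^3-23*n^2+191*n-365.
Then n = 5/2 is a root, so (2*n-5) is a factor; dividing leaves n^2-9*n+73.
The quadratic n^2-9*n+73 has discriminant -211 < 0 and is irreducible over ℤ.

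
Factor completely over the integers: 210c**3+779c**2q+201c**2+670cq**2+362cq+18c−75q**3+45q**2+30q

Group: 7c(30c**2+47cq+3c−5q**2+5q) + (15q+6)(30c**2+47cq+3c−5q**2+5q); both groups contain (30c**2+47cq+3c−5q**2+5q), so (7c+15q+6) is a factor with cofactor 30c**2+47cq+3c−5q**2+5q.
The cofactor groups again: 30c**2+47cq+3c−5q**2+5q = 10c(3c+5q) + (−q+1)(3c+5q); both groups contain (3c+5q), giving (10c−q+1)(3c+5q).

(10c−q+1)(3c+5q)(7c+15q+6)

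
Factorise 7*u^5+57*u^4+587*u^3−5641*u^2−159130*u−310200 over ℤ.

(7*u+15)*(u+10)*(u−11)*(u^2+7*u+188)

Testing divisors of the constant over divisors of the leading coefficient, u = −15/7 is a root, so (7*u+15) divides it; the quotient is u^4+6*u^3+71*u^2−958*u−20680.
Then u = 11 is a root, giving the factor (u−11) and quotient u^3+17*u^2+258*u+1880.
Continuing, u = −10 is a root, so (u+10) divides it; the quotient is u^2+7*u+188.
The quadratic u^2+7*u+188 has discriminant −703 < 0 and is irreducible over ℤ.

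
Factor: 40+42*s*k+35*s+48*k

Group as (42*s*k+35*s) + (48*k+40) = 7*s*(6*k+5) + 8*(6*k+5).
Both groups share the factor (6*k+5).

(6*k+5)*(7*s+8)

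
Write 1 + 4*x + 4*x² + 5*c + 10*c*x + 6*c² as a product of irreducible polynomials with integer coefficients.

Group: 3*c*(2*c + 2*x + 1) + (2*x + 1)*(2*c + 2*x + 1); both groups contain (2*c + 2*x + 1).

(2*c + 2*x + 1)*(3*c + 2*x + 1)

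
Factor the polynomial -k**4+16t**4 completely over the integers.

(2t)⁴ − (k)⁴ = ((2t)² − (k)²)((2t)² + (k)²); the first factor splits again, the second (4t**2+k**2) is irreducible.

(2t-k)(2t+k)(4t**2+k**2)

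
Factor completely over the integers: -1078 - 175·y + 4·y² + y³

Among the possible rational roots, y = -11 is a root, giving the factor (y + 11) and quotient y² - 7·y - 98.
The remaining quadratic factors as (y + 7)(y - 14).

(y + 11)·(y + 7)·(y - 14)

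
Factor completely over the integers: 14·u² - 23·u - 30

(2·u - 5)·(7·u + 6)

Need a pair with product 14·(-30) = -420 and sum -23: that's -35 and 12.
Split the middle term: 14·u² - 35·u + 12·u - 30 = 7·u·(2·u - 5) + 6·(2·u - 5).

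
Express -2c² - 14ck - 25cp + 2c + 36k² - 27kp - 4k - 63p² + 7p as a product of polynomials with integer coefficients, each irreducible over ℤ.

Group: -c(2c - 4k + 7p) + (-9k - 9p + 1)(2c - 4k + 7p); both groups contain (2c - 4k + 7p).

-(2c - 4k + 7p)(c + 9k + 9p - 1)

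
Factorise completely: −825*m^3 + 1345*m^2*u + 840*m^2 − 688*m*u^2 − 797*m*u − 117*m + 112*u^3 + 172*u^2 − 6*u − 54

Group: 15*m*(−55*m^2 + 64*m*u + 23*m − 16*u^2 − 4*u + 6) + (−7*u − 9)*(−55*m^2 + 64*m*u + 23*m − 16*u^2 − 4*u + 6); both groups contain (−55*m^2 + 64*m*u + 23*m − 16*u^2 − 4*u + 6), so (15*m − 7*u − 9) is a factor with cofactor −55*m^2 + 64*m*u + 23*m − 16*u^2 − 4*u + 6.
The cofactor groups again: −55*m^2 + 64*m*u + 23*m − 16*u^2 − 4*u + 6 = −5*m*(11*m − 4*u + 2) + (4*u + 3)*(11*m − 4*u + 2); both groups contain (11*m − 4*u + 2), giving −(5*m − 4*u − 3)*(11*m − 4*u + 2).

−(11*m − 4*u + 2)*(15*m − 7*u − 9)*(5*m − 4*u − 3)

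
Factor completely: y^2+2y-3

(y+3)(y-1)

Two integers with product -3 and sum 2 are -1 and 3.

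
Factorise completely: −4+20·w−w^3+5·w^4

Group as (5·w^4+20·w) + (−w^3−4) = 5·w·(w^3+4) − (w^3+4).
Both groups share the factor (w^3+4).

(5·w−1)·(w^3+4)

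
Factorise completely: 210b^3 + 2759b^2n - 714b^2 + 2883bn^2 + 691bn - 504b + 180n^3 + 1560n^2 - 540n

Group: 14b(15b^2 + 181bn - 51b + 12n^2 + 104n - 36) + 15n(15b^2 + 181bn - 51b + 12n^2 + 104n - 36); both groups contain (15b^2 + 181bn - 51b + 12n^2 + 104n - 36), so (14b + 15n) is a factor with cofactor 15b^2 + 181bn - 51b + 12n^2 + 104n - 36.
The cofactor groups again: 15b^2 + 181bn - 51b + 12n^2 + 104n - 36 = b(15b + n + 9) + (12n - 4)(15b + n + 9); both groups contain (15b + n + 9), giving (b + 12n - 4)(15b + n + 9).

(14b + 15n)(15b + n + 9)(b + 12n - 4)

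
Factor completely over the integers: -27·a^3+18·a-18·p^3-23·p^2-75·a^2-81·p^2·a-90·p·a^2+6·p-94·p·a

Group: 9·p·(-2·p^2-7·p·a-3·p-3·a^2-9·a) + (9·a-2)·(-2·p^2-7·p·a-3·p-3·a^2-9·a); both groups contain (-2·p^2-7·p·a-3·p-3·a^2-9·a), so (9·p+9·a-2) is a factor with cofactor -2·p^2-7·p·a-3·p-3·a^2-9·a.
The cofactor groups again: -2·p^2-7·p·a-3·p-3·a^2-9·a = -p·(2·p+a+3) - 3·a·(2·p+a+3); both groups contain (2·p+a+3), giving -(p+3·a)·(2·p+a+3).

-(p+3·a)·(9·p+9·a-2)·(2·p+a+3)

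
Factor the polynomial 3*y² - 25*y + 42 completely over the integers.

(3*y - 7)*(y - 6)

Need a pair with product 3·42 = 126 and sum -25: that's -18 and -7.
Split the middle term: 3*y² - 18*y - 7*y + 42 = 3*y*(y - 6) - 7*(y - 6).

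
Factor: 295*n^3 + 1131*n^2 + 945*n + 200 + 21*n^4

Testing divisors of the constant over divisors of the leading coefficient, n = -5 is a root, so (n + 5) is a factor; dividing leaves 21*n^3 + 190*n^2 + 181*n + 40.
Then n = -1/3 is a root, giving the factor (3*n + 1) and quotient 7*n^2 + 61*n + 40.
The remaining quadratic factors as (7*n + 5)(n + 8).

(3*n + 1)*(7*n + 5)*(n + 5)*(n + 8)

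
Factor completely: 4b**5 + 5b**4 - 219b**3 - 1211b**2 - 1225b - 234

Testing divisors of the constant over divisors of the leading coefficient, b = -1/4 is a root, so (4b + 1) divides it; the quotient is b**4 + b**3 - 55b**2 - 289b - 234.
Next, b = -1 is a root, so (b + 1) is a factor; dividing leaves b**3 - 55b - 234.
Next, b = 9 is a root, so (b - 9) divides it; the quotient is b**2 + 9b + 26.
The quadratic b**2 + 9b + 26 has discriminant -23 < 0 and is irreducible over ℤ.

(4b + 1)(b + 1)(b - 9)(b**2 + 9b + 26)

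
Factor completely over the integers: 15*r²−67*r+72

Need a pair with product 15·72 = 1080 and sum −67: that's −40 and −27.
Split the middle term: 15*r²−40*r − 27*r+72 = 5*r*(3*r−8) − 9*(3*r−8).

(3*r−8)*(5*r−9)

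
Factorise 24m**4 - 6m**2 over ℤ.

6m**2(2m + 1)(2m - 1)

Every term has a factor of 6m**2. Then 4m**2 - 1 = (2m)² − (1)².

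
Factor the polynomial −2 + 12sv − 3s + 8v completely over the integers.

(3s + 2)(4v − 1)

Group as (12sv − 3s) + (8v − 2) = 3s(4v − 1) + 2(4v − 1).
Both groups share the factor (4v − 1).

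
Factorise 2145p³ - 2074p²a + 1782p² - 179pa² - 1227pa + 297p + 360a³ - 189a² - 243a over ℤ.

Group: 13p(165p² - 223pa + 99p + 72a² - 81a) + (5a + 3)(165p² - 223pa + 99p + 72a² - 81a); both groups contain (165p² - 223pa + 99p + 72a² - 81a), so (13p + 5a + 3) is a factor with cofactor 165p² - 223pa + 99p + 72a² - 81a.
The cofactor groups again: 165p² - 223pa + 99p + 72a² - 81a = 11p(15p - 8a + 9) - 9a(15p - 8a + 9); both groups contain (15p - 8a + 9), giving (11p - 9a)(15p - 8a + 9).

(15p - 8a + 9)(11p - 9a)(13p + 5a + 3)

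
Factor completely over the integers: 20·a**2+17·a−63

Need a pair with product 20·(−63) = −1260 and sum 17: that's −28 and 45.
Split the middle term: 20·a**2−28·a + 45·a−63 = 4·a·(5·a−7) + 9·(5·a−7).

(4·a+9)·(5·a−7)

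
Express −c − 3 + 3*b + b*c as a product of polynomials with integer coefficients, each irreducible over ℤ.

(b − 1)*(c + 3)

Group as (b*c + 3*b) + (−c − 3) = b*(c + 3) − (c + 3).
Both groups share the factor (c + 3).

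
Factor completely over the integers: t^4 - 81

(t + 3)(t - 3)(t^2 + 9)

Difference of squares twice: with A = t and B = 3, A⁴ − B⁴ = (A² − B²)(A² + B²), and A² − B² factors again.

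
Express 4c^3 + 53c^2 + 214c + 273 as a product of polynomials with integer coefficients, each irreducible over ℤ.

By the rational root theorem, c = -3 is a root, so (c + 3) is a factor; dividing leaves 4c^2 + 41c + 91.
The remaining quadratic factors as (4c + 13)(c + 7).

(4c + 13)(c + 3)(c + 7)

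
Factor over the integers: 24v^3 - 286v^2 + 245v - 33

(4v - 3)(6v - 1)(v - 11)

Testing divisors of the constant over divisors of the leading coefficient, v = 1/6 is a root, giving the factor (6v - 1) and quotient 4v^2 - 47v + 33.
The remaining quadratic factors as (4v - 3)(v - 11).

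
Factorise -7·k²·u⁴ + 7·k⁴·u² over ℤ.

Factor out 7·k²·u², leaving k² - u², which is a difference of two squares.

7·k²·u²·(k + u)·(k - u)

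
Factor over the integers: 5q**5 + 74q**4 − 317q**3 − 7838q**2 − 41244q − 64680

Among the possible rational roots, q = 11 is a root, so (q − 11) is a factor; dividing leaves 5q**4 + 129q**3 + 1102q**2 + 4284q + 5880.
Continuing, q = −14 is a root, so (q + 14) is a factor; dividing leaves 5q**3 + 59q**2 + 276q + 420.
Continuing, q = −14/5 is a root, so (5q + 14) is a factor; dividing leaves q**2 + 9q + 30.
The quadratic q**2 + 9q + 30 has discriminant −39 < 0 and is irreducible over ℤ.

(5q + 14)(q + 14)(q − 11)(q**2 + 9q + 30)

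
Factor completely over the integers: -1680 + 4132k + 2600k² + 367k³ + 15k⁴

(3k - 1)(5k + 14)(k + 10)(k + 12)

By the rational root theorem, k = -14/5 is a root, so (5k + 14) is a factor; dividing leaves 3k³ + 65k² + 338k - 120.
Continuing, k = -10 is a root, giving the factor (k + 10) and quotient 3k² + 35k - 12.
The remaining quadratic factors as (k + 12)(3k - 1).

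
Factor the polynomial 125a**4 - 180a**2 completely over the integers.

Factor out 5a**2, leaving 25a**2 - 36, which is a difference of two squares.

5a**2(5a + 6)(5a - 6)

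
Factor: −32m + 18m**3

2m(3m + 4)(3m − 4)

Factor out 2m, leaving 9m**2 − 16, which is a difference of two squares.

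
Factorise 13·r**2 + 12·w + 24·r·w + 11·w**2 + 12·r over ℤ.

Group: 13·r·(r + w) + (11·w + 12)·(r + w); both groups contain (r + w).

(13·r + 11·w + 12)·(r + w)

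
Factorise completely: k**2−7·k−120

(k+8)·(k−15)

Two integers with product −120 and sum −7 are −15 and 8.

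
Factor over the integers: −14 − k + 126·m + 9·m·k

(9·m − 1)·(k + 14)

Group as (9·m·k + 126·m) + (−k − 14) = 9·m·(k + 14) − (k + 14).
Both groups share the factor (k + 14).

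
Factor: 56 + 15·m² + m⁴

(m² + 7)·(m² + 8)

Substitute u = m² to get a quadratic in u, then factor.
m² + 7 is irreducible over ℤ (always positive, so no real roots).
m² + 8 is irreducible over ℤ (always positive, so no real roots).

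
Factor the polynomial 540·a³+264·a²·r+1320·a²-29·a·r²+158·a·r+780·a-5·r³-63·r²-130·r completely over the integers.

(10·a+r+10)·(6·a-r)·(9·a+5·r+13)

Group: 9·a·(60·a²-4·a·r+60·a-r²-10·r) + (5·r+13)·(60·a²-4·a·r+60·a-r²-10·r); both groups contain (60·a²-4·a·r+60·a-r²-10·r), so (9·a+5·r+13) is a factor with cofactor 60·a²-4·a·r+60·a-r²-10·r.
The cofactor groups again: 60·a²-4·a·r+60·a-r²-10·r = 6·a·(10·a+r+10) - r·(10·a+r+10); both groups contain (10·a+r+10), giving (6·a-r)·(10·a+r+10).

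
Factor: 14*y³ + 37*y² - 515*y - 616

(2*y - 11)*(7*y + 8)*(y + 7)

By the rational root theorem, y = 11/2 is a root, so (2*y - 11) is a factor; dividing leaves 7*y² + 57*y + 56.
The remaining quadratic factors as (y + 7)(7*y + 8).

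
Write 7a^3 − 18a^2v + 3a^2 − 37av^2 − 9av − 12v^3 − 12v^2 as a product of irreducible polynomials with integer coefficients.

Group: a(7a^2 − 25av + 3a − 12v^2 − 12v) + v(7a^2 − 25av + 3a − 12v^2 − 12v); both groups contain (7a^2 − 25av + 3a − 12v^2 − 12v), so (a + v) is a factor with cofactor 7a^2 − 25av + 3a − 12v^2 − 12v.
The cofactor groups again: 7a^2 − 25av + 3a − 12v^2 − 12v = 7a(a − 4v) + (3v + 3)(a − 4v); both groups contain (a − 4v), giving (7a + 3v + 3)(a − 4v).

(7a + 3v + 3)(a + v)(a − 4v)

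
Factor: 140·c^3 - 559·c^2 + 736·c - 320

By the rational root theorem, c = 5/4 is a root, so (4·c - 5) divides it; the quotient is 35·c^2 - 96·c + 64.
The remaining quadratic factors as (7·c - 8)(5·c - 8).

(4·c - 5)·(5·c - 8)·(7·c - 8)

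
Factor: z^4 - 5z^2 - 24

(z^2 + 3)(z^2 - 8)

Substitute u = z^2 to get a quadratic in u, then factor.
z^2 + 3 is irreducible over ℤ (always positive, so no real roots).
z^2 - 8 is irreducible over ℤ (8 is not a perfect square).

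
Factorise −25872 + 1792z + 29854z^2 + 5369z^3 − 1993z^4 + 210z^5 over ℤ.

(5z + 11)(6z + 7)(7z − 6)(z^2 − 12z + 56)

Among the possible rational roots, z = −11/5 is a root, giving the factor (5z + 11) and quotient 42z^4 − 491z^3 + 2154z^2 + 1232z − 2352.
Next, z = 6/7 is a root, giving the factor (7z − 6) and quotient 6z^3 − 65z^2 + 252z + 392.
Continuing, z = −7/6 is a root, giving the factor (6z + 7) and quotient z^2 − 12z + 56.
The quadratic z^2 − 12z + 56 has discriminant −80 < 0 and is irreducible over ℤ.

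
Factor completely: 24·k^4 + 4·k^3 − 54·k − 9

Group as (24·k^4 − 54·k) + (4·k^3 − 9) = 6·k·(4·k^3 − 9) + (4·k^3 − 9).
Both groups share the factor (4·k^3 − 9).

(6·k + 1)·(4·k^3 − 9)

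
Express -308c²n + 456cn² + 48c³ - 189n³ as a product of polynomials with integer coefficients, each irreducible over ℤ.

(2c - 9n)(4c - 3n)(6c - 7n)

Group: 4c(12c² - 68cn + 63n²) - 3n(12c² - 68cn + 63n²); both groups contain (12c² - 68cn + 63n²), so (4c - 3n) is a factor with cofactor 12c² - 68cn + 63n².
The cofactor groups again: 12c² - 68cn + 63n² = 6c(2c - 9n) - 7n(2c - 9n); both groups contain (2c - 9n), giving (6c - 7n)(2c - 9n).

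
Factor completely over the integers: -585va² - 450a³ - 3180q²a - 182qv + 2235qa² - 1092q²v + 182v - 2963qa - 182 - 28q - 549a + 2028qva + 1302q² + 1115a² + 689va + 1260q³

(15q - 13v - 10a + 13)(14q - 5a + 7)(6q - 9a - 2)

Group: 14q(90q² - 78qv - 195qa + 48q + 117va + 26v + 90a² - 97a - 26) + (-5a + 7)(90q² - 78qv - 195qa + 48q + 117va + 26v + 90a² - 97a - 26); both groups contain (90q² - 78qv - 195qa + 48q + 117va + 26v + 90a² - 97a - 26), so (14q - 5a + 7) is a factor with cofactor 90q² - 78qv - 195qa + 48q + 117va + 26v + 90a² - 97a - 26.
The cofactor groups again: 90q² - 78qv - 195qa + 48q + 117va + 26v + 90a² - 97a - 26 = 15q(6q - 9a - 2) + (-13v - 10a + 13)(6q - 9a - 2); both groups contain (6q - 9a - 2), giving (15q - 13v - 10a + 13)(6q - 9a - 2).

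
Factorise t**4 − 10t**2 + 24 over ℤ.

Substitute u = t**2 to get a quadratic in u, then factor.
t**2 − 4 is a difference of squares.
t**2 − 6 is irreducible over ℤ (6 is not a perfect square).

(t + 2)(t − 2)(t**2 − 6)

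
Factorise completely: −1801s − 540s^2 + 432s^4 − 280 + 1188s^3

Testing divisors of the constant over divisors of the leading coefficient, s = 5/4 is a root, giving the factor (4s − 5) and quotient 108s^3 + 432s^2 + 405s + 56.
Then s = −7/6 is a root, so (6s + 7) divides it; the quotient is 18s^2 + 51s + 8.
The remaining quadratic factors as (3s + 8)(6s + 1).

(3s + 8)(4s − 5)(6s + 1)(6s + 7)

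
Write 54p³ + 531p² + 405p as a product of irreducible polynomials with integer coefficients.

9p(6p + 5)(p + 9)

Pull out the common factor 9p, then factor the remaining trinomial.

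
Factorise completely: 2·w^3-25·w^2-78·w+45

Testing divisors of the constant over divisors of the leading coefficient, w = 1/2 is a root, giving the factor (2·w-1) and quotient w^2-12·w-45.
The remaining quadratic factors as (w-15)(w+3).

(2·w-1)·(w+3)·(w-15)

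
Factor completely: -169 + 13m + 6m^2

Need a pair with product 6·(-169) = -1014 and sum 13: that's 39 and -26.
Split the middle term: 6m^2 + 39m - 26m - 169 = 3m(2m + 13) - 13(2m + 13).

(2m + 13)(3m - 13)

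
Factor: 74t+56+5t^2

(5t+4)(t+14)

Need a pair with product 5·56 = 280 and sum 74: that's 70 and 4.
Split the middle term: 5t^2+70t + 4t+56 = 5t(t+14) + 4(t+14).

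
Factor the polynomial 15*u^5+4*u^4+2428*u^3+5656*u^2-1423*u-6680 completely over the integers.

(3*u+5)*(5*u+8)*(u-1)*(u^2-2*u+167)

Testing divisors of the constant over divisors of the leading coefficient, u = -5/3 is a root, so (3*u+5) is a factor; dividing leaves 5*u^4-7*u^3+821*u^2+517*u-1336.
Continuing, u = -8/5 is a root, so (5*u+8) is a factor; dividing leaves u^3-3*u^2+169*u-167.
Then u = 1 is a root, giving the factor (u-1) and quotient u^2-2*u+167.
The quadratic u^2-2*u+167 has discriminant -664 < 0 and is irreducible over ℤ.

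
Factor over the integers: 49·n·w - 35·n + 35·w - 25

(7·n + 5)·(7·w - 5)

Group as (49·n·w - 35·n) + (35·w - 25) = 7·n·(7·w - 5) + 5·(7·w - 5).
Both groups share the factor (7·w - 5).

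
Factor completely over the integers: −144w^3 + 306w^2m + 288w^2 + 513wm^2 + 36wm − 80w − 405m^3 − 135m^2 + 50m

−(8w − 5m)(3w − 9m − 5)(6w + 9m − 2)

Group: 3w(−48w^2 − 42wm + 16w + 45m^2 − 10m) + (−9m − 5)(−48w^2 − 42wm + 16w + 45m^2 − 10m); both groups contain (−48w^2 − 42wm + 16w + 45m^2 − 10m), so (3w − 9m − 5) is a factor with cofactor −48w^2 − 42wm + 16w + 45m^2 − 10m.
The cofactor groups again: −48w^2 − 42wm + 16w + 45m^2 − 10m = −8w(6w + 9m − 2) + 5m(6w + 9m − 2); both groups contain (6w + 9m − 2), giving −(8w − 5m)(6w + 9m − 2).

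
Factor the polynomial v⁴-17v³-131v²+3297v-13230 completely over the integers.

Among the possible rational roots, v = 15 is a root, giving the factor (v-15) and quotient v³-2v²-161v+882.
Continuing, v = -14 is a root, giving the factor (v+14) and quotient v²-16v+63.
The remaining quadratic factors as (v-9)(v-7).

(v+14)(v-15)(v-7)(v-9)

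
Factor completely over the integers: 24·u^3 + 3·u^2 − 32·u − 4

Group as (24·u^3 − 32·u) + (3·u^2 − 4) = 8·u·(3·u^2 − 4) + (3·u^2 − 4).
Both groups share the factor (3·u^2 − 4).

(8·u + 1)·(3·u^2 − 4)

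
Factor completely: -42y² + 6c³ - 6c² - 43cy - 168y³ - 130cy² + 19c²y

(6c + 7y)(c + 6y)(c - 4y - 1)

Group: 6c(c² + 2cy - c - 24y² - 6y) + 7y(c² + 2cy - c - 24y² - 6y); both groups contain (c² + 2cy - c - 24y² - 6y), so (6c + 7y) is a factor with cofactor c² + 2cy - c - 24y² - 6y.
The cofactor groups again: c² + 2cy - c - 24y² - 6y = c(c + 6y) + (-4y - 1)(c + 6y); both groups contain (c + 6y), giving (c - 4y - 1)(c + 6y).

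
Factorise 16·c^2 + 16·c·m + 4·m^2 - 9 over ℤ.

(4·c + 2·m + 3)·(4·c + 2·m - 3)

Group: 4·c·(4·c + 2·m - 3) + (2·m + 3)·(4·c + 2·m - 3); both groups contain (4·c + 2·m - 3).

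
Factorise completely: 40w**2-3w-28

(5w+4)(8w-7)

Need a pair with product 40·(-28) = -1120 and sum -3: that's -35 and 32.
Split the middle term: 40w**2-35w + 32w-28 = 5w(8w-7) + 4(8w-7).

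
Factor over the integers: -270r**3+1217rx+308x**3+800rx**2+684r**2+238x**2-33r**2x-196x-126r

Group: 5r(-54r**2+15rx+126r+154x**2+196x) + (2x-1)(-54r**2+15rx+126r+154x**2+196x); both groups contain (-54r**2+15rx+126r+154x**2+196x), so (5r+2x-1) is a factor with cofactor -54r**2+15rx+126r+154x**2+196x.
The cofactor groups again: -54r**2+15rx+126r+154x**2+196x = -9r(6r-11x-14) - 14x(6r-11x-14); both groups contain (6r-11x-14), giving -(9r+14x)(6r-11x-14).

-(5r+2x-1)(6r-11x-14)(9r+14x)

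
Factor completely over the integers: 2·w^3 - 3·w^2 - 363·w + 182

(2·w - 1)·(w + 13)·(w - 14)

By the rational root theorem, w = -13 is a root, giving the factor (w + 13) and quotient 2·w^2 - 29·w + 14.
The remaining quadratic factors as (2·w - 1)(w - 14).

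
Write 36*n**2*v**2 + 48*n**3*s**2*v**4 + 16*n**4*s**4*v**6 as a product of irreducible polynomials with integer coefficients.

4*n**2*v**2*(2*n*s**2*v**2 + 3)**2

Factor out 4*n**2*v**2 first: what remains is 4*n**2*s**4*v**4 + 12*n*s**2*v**2 + 9.
Recognize a perfect-square trinomial with the parts 2*n*s**2*v**2 and 3.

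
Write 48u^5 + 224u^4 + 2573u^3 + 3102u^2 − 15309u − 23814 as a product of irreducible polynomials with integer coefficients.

By the rational root theorem, u = −7/4 is a root, giving the factor (4u + 7) and quotient 12u^4 + 35u^3 + 582u^2 − 243u − 3402.
Then u = −9/4 is a root, so (4u + 9) is a factor; dividing leaves 3u^3 + 2u^2 + 141u − 378.
Continuing, u = 7/3 is a root, so (3u − 7) is a factor; dividing leaves u^2 + 3u + 54.
The quadratic u^2 + 3u + 54 has discriminant −207 < 0 and is irreducible over ℤ.

(3u − 7)(4u + 7)(4u + 9)(u^2 + 3u + 54)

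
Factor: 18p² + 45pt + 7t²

Group: 3p(6p + t) + 7t(6p + t); both groups contain (6p + t).

(3p + 7t)(6p + t)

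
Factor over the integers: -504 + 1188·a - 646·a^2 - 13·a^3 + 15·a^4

(3·a - 2)·(5·a - 6)·(a + 7)·(a - 6)

Testing divisors of the constant over divisors of the leading coefficient, a = 6/5 is a root, so (5·a - 6) is a factor; dividing leaves 3·a^3 + a^2 - 128·a + 84.
Then a = 2/3 is a root, giving the factor (3·a - 2) and quotient a^2 + a - 42.
The remaining quadratic factors as (a + 7)(a - 6).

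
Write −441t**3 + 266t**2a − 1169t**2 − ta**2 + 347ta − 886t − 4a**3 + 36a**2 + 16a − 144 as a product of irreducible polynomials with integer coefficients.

−(7t − 4a + 8)(7t − a + 9)(9t + a + 2)

Group: 7t(−63t**2 + 2ta − 95t + a**2 − 7a − 18) + (−4a + 8)(−63t**2 + 2ta − 95t + a**2 − 7a − 18); both groups contain (−63t**2 + 2ta − 95t + a**2 − 7a − 18), so (7t − 4a + 8) is a factor with cofactor −63t**2 + 2ta − 95t + a**2 − 7a − 18.
The cofactor groups again: −63t**2 + 2ta − 95t + a**2 − 7a − 18 = −9t(7t − a + 9) + (−a − 2)(7t − a + 9); both groups contain (7t − a + 9), giving −(9t + a + 2)(7t − a + 9).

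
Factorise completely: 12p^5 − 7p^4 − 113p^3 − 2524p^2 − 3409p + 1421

(3p − 1)(4p + 7)(p − 7)(p^2 + 5p + 29)

Trying the rational-root candidates, p = 7 is a root, so (p − 7) is a factor; dividing leaves 12p^4 + 77p^3 + 426p^2 + 458p − 203.
Then p = 1/3 is a root, giving the factor (3p − 1) and quotient 4p^3 + 27p^2 + 151p + 203.
Next, p = −7/4 is a root, so (4p + 7) divides it; the quotient is p^2 + 5p + 29.
The quadratic p^2 + 5p + 29 has discriminant −91 < 0 and is irreducible over ℤ.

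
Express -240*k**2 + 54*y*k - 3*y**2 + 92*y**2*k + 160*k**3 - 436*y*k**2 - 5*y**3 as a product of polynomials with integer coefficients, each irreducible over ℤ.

-(y - 10*k)*(5*y - 2*k + 3)*(y - 8*k)

Group: 5*y*(-y**2 + 18*y*k - 80*k**2) + (-2*k + 3)*(-y**2 + 18*y*k - 80*k**2); both groups contain (-y**2 + 18*y*k - 80*k**2), so (5*y - 2*k + 3) is a factor with cofactor -y**2 + 18*y*k - 80*k**2.
The cofactor groups again: -y**2 + 18*y*k - 80*k**2 = -y*(y - 8*k) + 10*k*(y - 8*k); both groups contain (y - 8*k), giving -(y - 10*k)*(y - 8*k).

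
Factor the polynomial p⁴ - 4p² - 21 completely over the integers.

(p² + 3)(p² - 7)

Substitute u = p² to get a quadratic in u, then factor.
p² + 3 is irreducible over ℤ (always positive, so no real roots).
p² - 7 is irreducible over ℤ (7 is not a perfect square).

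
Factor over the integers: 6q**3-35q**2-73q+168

(2q-3)(3q+8)(q-7)

Testing divisors of the constant over divisors of the leading coefficient, q = 7 is a root, so (q-7) divides it; the quotient is 6q**2+7q-24.
The remaining quadratic factors as (2q-3)(3q+8).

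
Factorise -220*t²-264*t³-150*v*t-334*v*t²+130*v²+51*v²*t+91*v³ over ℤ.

Group: 13*v*(7*v²-2*v*t+10*v-24*t²-20*t) + 11*t*(7*v²-2*v*t+10*v-24*t²-20*t); both groups contain (7*v²-2*v*t+10*v-24*t²-20*t), so (13*v+11*t) is a factor with cofactor 7*v²-2*v*t+10*v-24*t²-20*t.
The cofactor groups again: 7*v²-2*v*t+10*v-24*t²-20*t = v*(7*v+12*t+10) - 2*t*(7*v+12*t+10); both groups contain (7*v+12*t+10), giving (v-2*t)*(7*v+12*t+10).

(v-2*t)*(13*v+11*t)*(7*v+12*t+10)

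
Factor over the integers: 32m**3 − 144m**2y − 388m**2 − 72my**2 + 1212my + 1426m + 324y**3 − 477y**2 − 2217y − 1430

Group: 2m(16m**2 − 96my − 106m + 108y**2 + 237y + 130) + (3y − 11)(16m**2 − 96my − 106m + 108y**2 + 237y + 130); both groups contain (16m**2 − 96my − 106m + 108y**2 + 237y + 130), so (2m + 3y − 11) is a factor with cofactor 16m**2 − 96my − 106m + 108y**2 + 237y + 130.
The cofactor groups again: 16m**2 − 96my − 106m + 108y**2 + 237y + 130 = 8m(2m − 9y − 10) + (−12y − 13)(2m − 9y − 10); both groups contain (2m − 9y − 10), giving (8m − 12y − 13)(2m − 9y − 10).

(2m + 3y − 11)(2m − 9y − 10)(8m − 12y − 13)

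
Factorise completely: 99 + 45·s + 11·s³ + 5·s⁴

Group as (5·s⁴ + 45·s) + (11·s³ + 99) = 5·s·(s³ + 9) + 11·(s³ + 9).
Both groups share the factor (s³ + 9).

(5·s + 11)·(s³ + 9)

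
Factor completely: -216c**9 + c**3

Pull out the common factor c**3, leaving -216c**6 + 1.
Recognize a difference of cubes with the parts 1 and 6c**2.

-c**3(6c**2 - 1)(36c**4 + 6c**2 + 1)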